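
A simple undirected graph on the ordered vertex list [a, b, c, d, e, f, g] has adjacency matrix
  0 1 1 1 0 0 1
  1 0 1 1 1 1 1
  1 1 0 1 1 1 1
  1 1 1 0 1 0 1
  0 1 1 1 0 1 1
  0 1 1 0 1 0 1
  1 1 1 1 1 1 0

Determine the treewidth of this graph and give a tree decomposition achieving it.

Every bag has size at most 5, so the width is 5 − 1 = 4 and tw(G) ≤ 4. For the lower bound, the 5 vertices {b, c, d, e, g} are pairwise adjacent, and any tree decomposition puts a clique entirely inside one bag — forcing width ≥ 4. Combining the bounds, tw(G) = 4.

Treewidth 4.
Bags: B1 = {a, b, c, d, g}  B2 = {b, c, d, e, g}  B3 = {b, c, e, f, g}
Tree: B1–B2, B2–B3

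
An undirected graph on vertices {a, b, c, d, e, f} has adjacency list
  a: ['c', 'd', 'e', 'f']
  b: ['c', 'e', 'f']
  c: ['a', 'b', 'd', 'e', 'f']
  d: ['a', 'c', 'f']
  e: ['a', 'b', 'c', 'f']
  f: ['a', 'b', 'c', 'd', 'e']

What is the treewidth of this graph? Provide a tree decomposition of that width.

Every bag has size at most 4, so the width is 4 − 1 = 3 and tw(G) ≤ 3. For the lower bound, the 4 vertices {a, c, d, f} are pairwise adjacent, and any tree decomposition puts a clique entirely inside one bag — forcing width ≥ 3. Combining the bounds, tw(G) = 3.

Treewidth 3.
One such decomposition:
Bags: B1 = {b, c, e, f}  B2 = {a, c, e, f}  B3 = {a, c, d, f}
Tree: B1–B2, B2–B3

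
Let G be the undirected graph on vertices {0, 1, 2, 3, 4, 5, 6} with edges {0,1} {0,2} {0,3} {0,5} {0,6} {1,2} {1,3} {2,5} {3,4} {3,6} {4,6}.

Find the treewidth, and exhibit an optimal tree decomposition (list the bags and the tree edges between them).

Treewidth 2.
Bags: B1 = {3, 4, 6}  B2 = {0, 3, 6}  B3 = {0, 1, 3}  B4 = {0, 1, 2}  B5 = {0, 2, 5}
Tree: B1–B2, B2–B3, B3–B4, B4–B5

Every bag has size at most 3, so the width is 3 − 1 = 2 and tw(G) ≤ 2. For the lower bound, the 3 vertices {0, 1, 2} are pairwise adjacent, and any tree decomposition puts a clique entirely inside one bag — forcing width ≥ 2. Combining the bounds, tw(G) = 2.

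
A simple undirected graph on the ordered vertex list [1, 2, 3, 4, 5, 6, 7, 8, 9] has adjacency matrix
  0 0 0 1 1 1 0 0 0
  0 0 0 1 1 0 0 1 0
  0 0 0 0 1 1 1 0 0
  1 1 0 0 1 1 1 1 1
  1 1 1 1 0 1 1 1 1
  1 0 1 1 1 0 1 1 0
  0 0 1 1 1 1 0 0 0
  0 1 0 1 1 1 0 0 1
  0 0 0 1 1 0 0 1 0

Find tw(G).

A width-3 tree decomposition is:
Bags: B1 = {2, 4, 5, 8}  B2 = {4, 5, 6, 8}  B3 = {4, 5, 6, 7}  B4 = {1, 4, 5, 6}  B5 = {4, 5, 8, 9}  B6 = {3, 5, 6, 7}
Tree: B1–B2, B2–B3, B3–B4, B2–B5, B3–B6
Each bag holds 4 vertices, so the decomposition has width 3, which upper-bounds the treewidth. For the lower bound, the 4 vertices {3, 5, 6, 7} are pairwise adjacent, and any tree decomposition puts a clique entirely inside one bag — forcing width ≥ 3. Hence tw(G) = 3 exactly.

3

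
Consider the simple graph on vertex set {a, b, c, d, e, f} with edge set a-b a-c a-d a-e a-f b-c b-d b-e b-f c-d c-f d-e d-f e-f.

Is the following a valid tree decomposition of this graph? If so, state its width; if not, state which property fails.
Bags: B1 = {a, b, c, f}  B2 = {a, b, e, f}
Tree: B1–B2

A tree decomposition must satisfy three properties: every vertex lies in some bag; for every edge, both endpoints lie together in some bag; and for every vertex, the bags containing it form a connected subtree. Here vertex d appears in no bag, so the decomposition is invalid.

No — vertex d appears in no bag.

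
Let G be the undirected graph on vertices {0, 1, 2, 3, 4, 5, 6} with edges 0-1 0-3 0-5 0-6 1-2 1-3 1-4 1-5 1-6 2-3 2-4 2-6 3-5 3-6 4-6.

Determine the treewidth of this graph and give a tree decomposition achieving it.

Every bag has size at most 4, so the width is 4 − 1 = 3 and tw(G) ≤ 3. Conversely, {0, 1, 3, 5} is a clique of size 4, and the vertices of any clique must share a bag in every tree decomposition; so some bag has ≥ 4 vertices and tw(G) ≥ 3. Hence tw(G) = 3 exactly.

Treewidth 3.
Bags: B1 = {0, 1, 3, 6}  B2 = {1, 2, 3, 6}  B3 = {0, 1, 3, 5}  B4 = {1, 2, 4, 6}
Tree: B1–B2, B1–B3, B2–B4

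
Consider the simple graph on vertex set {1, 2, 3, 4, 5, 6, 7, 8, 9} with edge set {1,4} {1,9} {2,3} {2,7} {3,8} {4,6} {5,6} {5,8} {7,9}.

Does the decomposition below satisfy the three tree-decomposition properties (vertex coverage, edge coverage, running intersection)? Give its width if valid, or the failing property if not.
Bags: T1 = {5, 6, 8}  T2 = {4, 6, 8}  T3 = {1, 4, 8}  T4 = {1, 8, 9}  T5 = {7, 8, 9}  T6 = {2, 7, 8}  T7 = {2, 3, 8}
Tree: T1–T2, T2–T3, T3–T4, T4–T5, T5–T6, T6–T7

Yes; width 2.

Every vertex of G appears in some bag (union = {1, 2, 3, 4, 5, 6, 7, 8, 9}); every edge is covered by a bag; and for each vertex v the set of bags containing v is connected in the bag tree. The decomposition is therefore valid. The largest bag has 3 vertices, so the width is 2.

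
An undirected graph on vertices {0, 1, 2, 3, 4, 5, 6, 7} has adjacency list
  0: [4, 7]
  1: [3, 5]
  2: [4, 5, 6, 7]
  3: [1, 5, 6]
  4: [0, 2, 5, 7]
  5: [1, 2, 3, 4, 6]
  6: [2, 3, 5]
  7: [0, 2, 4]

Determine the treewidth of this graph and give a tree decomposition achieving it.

Treewidth 2.
One optimal decomposition is:
Bags: B1 = {2, 4, 7}  B2 = {0, 4, 7}  B3 = {2, 4, 5}  B4 = {2, 5, 6}  B5 = {3, 5, 6}  B6 = {1, 3, 5}
Tree: B1–B2, B1–B3, B3–B4, B4–B5, B5–B6

Each bag holds 3 vertices, so the decomposition has width 2, which upper-bounds the treewidth. Conversely, {0, 4, 7} is a clique of size 3, and the vertices of any clique must share a bag in every tree decomposition; so some bag has ≥ 3 vertices and tw(G) ≥ 2. The upper and lower bounds meet at 2, so that is the treewidth.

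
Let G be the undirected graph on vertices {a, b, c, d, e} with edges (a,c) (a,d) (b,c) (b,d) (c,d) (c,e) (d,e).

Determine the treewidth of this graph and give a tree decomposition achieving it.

Every bag has size at most 3, so the width is 3 − 1 = 2 and tw(G) ≤ 2. Conversely, {c, d, e} is a clique of size 3, and the vertices of any clique must share a bag in every tree decomposition; so some bag has ≥ 3 vertices and tw(G) ≥ 2. Combining the bounds, tw(G) = 2.

Treewidth 2.
One such decomposition:
Bags: B1 = {a, c, d}  B2 = {c, d, e}  B3 = {b, c, d}
Tree: B1–B2, B1–B3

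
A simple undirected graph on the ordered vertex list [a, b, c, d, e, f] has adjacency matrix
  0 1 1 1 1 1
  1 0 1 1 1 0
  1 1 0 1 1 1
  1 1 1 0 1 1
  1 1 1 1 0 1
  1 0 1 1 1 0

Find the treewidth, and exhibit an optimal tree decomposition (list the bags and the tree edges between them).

Every bag has size at most 5, so the width is 5 − 1 = 4 and tw(G) ≤ 4. On the other hand G contains the 5-clique {a, c, d, e, f}. A clique must lie in a single bag of any decomposition, so no decomposition can have width below 4. The upper and lower bounds meet at 4, so that is the treewidth.

Treewidth 4.
Bags: B1 = {a, c, d, e, f}  B2 = {a, b, c, d, e}
Tree: B1–B2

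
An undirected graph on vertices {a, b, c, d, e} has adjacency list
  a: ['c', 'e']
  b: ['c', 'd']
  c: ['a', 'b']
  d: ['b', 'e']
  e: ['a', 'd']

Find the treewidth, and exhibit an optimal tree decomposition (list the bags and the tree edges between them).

The largest bag has 3 vertices, giving width 2; this decomposition certifies tw(G) ≤ 2. The edges d–b–c–a–e–d form a cycle, so G is not a tree and its treewidth is at least 2. Therefore the treewidth is 2.

Treewidth 2.
Bags: B1 = {b, c, d}  B2 = {a, c, d}  B3 = {a, d, e}
Tree: B1–B2, B2–B3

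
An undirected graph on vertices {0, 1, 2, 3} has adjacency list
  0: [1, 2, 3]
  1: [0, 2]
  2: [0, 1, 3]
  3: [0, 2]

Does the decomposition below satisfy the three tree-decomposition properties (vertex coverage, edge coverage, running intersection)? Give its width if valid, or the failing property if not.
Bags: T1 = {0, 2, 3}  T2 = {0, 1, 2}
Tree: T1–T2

Vertex coverage: the bags together contain {0, 1, 2, 3}, the full vertex set. Edge coverage: each edge of G has both endpoints in at least one bag. Running intersection: for every vertex, the bags containing it form a connected subtree. All three properties hold, so this is a valid tree decomposition of width max|bag| − 1 = 2, and hence tw(G) ≤ 2.

Yes; width 2.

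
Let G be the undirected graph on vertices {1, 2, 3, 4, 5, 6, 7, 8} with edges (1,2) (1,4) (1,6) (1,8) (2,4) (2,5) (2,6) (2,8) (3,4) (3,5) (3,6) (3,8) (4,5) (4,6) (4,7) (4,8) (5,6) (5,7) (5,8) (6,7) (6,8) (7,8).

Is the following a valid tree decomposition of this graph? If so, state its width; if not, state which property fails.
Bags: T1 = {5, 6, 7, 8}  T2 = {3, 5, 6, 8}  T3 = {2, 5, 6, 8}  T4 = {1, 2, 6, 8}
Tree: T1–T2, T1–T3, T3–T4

No — vertex 4 appears in no bag.

A tree decomposition must satisfy three properties: every vertex lies in some bag; for every edge, both endpoints lie together in some bag; and for every vertex, the bags containing it form a connected subtree. Here vertex 4 appears in no bag, so the decomposition is invalid.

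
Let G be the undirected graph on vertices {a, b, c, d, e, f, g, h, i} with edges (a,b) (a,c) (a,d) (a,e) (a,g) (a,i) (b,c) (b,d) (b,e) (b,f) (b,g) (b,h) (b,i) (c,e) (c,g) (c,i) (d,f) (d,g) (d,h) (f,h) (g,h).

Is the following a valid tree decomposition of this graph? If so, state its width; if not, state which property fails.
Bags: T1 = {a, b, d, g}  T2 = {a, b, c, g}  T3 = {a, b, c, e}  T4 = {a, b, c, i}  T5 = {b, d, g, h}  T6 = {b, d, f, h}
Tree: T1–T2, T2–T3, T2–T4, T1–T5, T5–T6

Yes; width 3.

Checking the three conditions: (i) the bags cover all of {a, b, c, d, e, f, g, h, i}; (ii) for each edge, some bag contains both endpoints; (iii) the bags containing any fixed vertex form a subtree. All hold, so the decomposition is valid with width 4 − 1 = 3.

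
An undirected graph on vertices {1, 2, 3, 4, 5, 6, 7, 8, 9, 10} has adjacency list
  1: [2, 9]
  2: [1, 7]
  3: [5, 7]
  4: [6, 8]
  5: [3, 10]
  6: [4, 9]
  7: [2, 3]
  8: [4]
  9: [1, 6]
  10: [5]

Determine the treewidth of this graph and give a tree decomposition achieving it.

Every bag has size at most 2, so the width is 2 − 1 = 1 and tw(G) ≤ 1. G has an edge, so its treewidth is at least 1. The upper and lower bounds meet at 1, so that is the treewidth.

Treewidth 1.
One such decomposition:
Bags: B1 = {4, 8}  B2 = {4, 6}  B3 = {6, 9}  B4 = {1, 9}  B5 = {1, 2}  B6 = {2, 7}  B7 = {3, 7}  B8 = {3, 5}  B9 = {5, 10}
Tree: B1–B2, B2–B3, B3–B4, B4–B5, B5–B6, B6–B7, B7–B8, B8–B9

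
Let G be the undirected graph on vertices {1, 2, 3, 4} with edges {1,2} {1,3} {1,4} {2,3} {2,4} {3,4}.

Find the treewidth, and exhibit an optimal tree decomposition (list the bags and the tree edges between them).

Treewidth 3.
Bags: B1 = {1, 2, 3, 4}
Tree: (single bag)

A single bag containing all 4 vertices is trivially a valid decomposition of width 3. On the other hand G contains the 4-clique {1, 2, 3, 4}. A clique must lie in a single bag of any decomposition, so no decomposition can have width below 3. Therefore the treewidth is 3.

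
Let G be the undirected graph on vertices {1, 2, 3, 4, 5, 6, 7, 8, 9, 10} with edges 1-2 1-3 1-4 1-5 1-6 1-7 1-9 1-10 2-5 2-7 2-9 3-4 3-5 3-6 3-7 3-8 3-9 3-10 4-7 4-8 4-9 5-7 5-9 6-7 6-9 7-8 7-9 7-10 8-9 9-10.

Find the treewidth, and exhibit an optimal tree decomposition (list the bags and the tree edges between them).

Each bag holds 5 vertices, so the decomposition has width 4, which upper-bounds the treewidth. For the lower bound, the 5 vertices {3, 4, 7, 8, 9} are pairwise adjacent, and any tree decomposition puts a clique entirely inside one bag — forcing width ≥ 4. Therefore the treewidth is 4.

Treewidth 4.
One such decomposition:
Bags: B1 = {1, 3, 5, 7, 9}  B2 = {1, 3, 4, 7, 9}  B3 = {1, 2, 5, 7, 9}  B4 = {1, 3, 7, 9, 10}  B5 = {3, 4, 7, 8, 9}  B6 = {1, 3, 6, 7, 9}
Tree: B1–B2, B1–B3, B2–B4, B2–B5, B2–B6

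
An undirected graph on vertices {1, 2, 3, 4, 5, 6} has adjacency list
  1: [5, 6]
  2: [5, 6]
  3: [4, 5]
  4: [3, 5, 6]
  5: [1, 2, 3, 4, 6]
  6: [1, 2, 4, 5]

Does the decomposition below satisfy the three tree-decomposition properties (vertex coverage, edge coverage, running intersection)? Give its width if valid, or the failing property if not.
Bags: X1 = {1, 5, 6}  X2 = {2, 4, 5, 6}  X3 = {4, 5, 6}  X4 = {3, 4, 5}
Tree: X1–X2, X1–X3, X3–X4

No — bags containing vertex 4 are not connected in the tree.

A tree decomposition must satisfy three properties: every vertex lies in some bag; for every edge, both endpoints lie together in some bag; and for every vertex, the bags containing it form a connected subtree. Here bags containing vertex 4 are not connected in the tree, so the decomposition is invalid.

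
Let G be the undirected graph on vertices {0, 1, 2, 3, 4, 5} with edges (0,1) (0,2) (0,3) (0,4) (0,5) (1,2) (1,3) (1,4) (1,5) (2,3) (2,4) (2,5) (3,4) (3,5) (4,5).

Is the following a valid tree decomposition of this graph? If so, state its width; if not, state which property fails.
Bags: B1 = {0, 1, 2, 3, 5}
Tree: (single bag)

No — vertex 4 appears in no bag.

A tree decomposition must satisfy three properties: every vertex lies in some bag; for every edge, both endpoints lie together in some bag; and for every vertex, the bags containing it form a connected subtree. Here vertex 4 appears in no bag, so the decomposition is invalid.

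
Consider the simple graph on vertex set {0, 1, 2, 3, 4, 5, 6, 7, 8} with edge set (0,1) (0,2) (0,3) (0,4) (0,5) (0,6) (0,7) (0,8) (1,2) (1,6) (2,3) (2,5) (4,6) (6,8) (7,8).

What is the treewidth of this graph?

2

A width-2 tree decomposition is:
Bags: B1 = {0, 1, 6}  B2 = {0, 1, 2}  B3 = {0, 6, 8}  B4 = {0, 4, 6}  B5 = {0, 7, 8}  B6 = {0, 2, 3}  B7 = {0, 2, 5}
Tree: B1–B2, B1–B3, B3–B4, B3–B5, B2–B6, B6–B7
Each bag holds 3 vertices, so the decomposition has width 2, which upper-bounds the treewidth. For the lower bound, the 3 vertices {0, 1, 2} are pairwise adjacent, and any tree decomposition puts a clique entirely inside one bag — forcing width ≥ 2. Hence tw(G) = 2 exactly.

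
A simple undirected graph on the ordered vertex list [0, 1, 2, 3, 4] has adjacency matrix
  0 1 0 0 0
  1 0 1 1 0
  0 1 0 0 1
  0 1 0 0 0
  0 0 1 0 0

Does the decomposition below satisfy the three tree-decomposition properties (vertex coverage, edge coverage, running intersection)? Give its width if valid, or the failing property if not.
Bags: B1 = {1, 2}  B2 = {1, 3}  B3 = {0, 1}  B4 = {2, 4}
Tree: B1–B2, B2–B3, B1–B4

Checking the three conditions: (i) the bags cover all of {0, 1, 2, 3, 4}; (ii) for each edge, some bag contains both endpoints; (iii) the bags containing any fixed vertex form a subtree. All hold, so the decomposition is valid with width 2 − 1 = 1.

Yes; width 1.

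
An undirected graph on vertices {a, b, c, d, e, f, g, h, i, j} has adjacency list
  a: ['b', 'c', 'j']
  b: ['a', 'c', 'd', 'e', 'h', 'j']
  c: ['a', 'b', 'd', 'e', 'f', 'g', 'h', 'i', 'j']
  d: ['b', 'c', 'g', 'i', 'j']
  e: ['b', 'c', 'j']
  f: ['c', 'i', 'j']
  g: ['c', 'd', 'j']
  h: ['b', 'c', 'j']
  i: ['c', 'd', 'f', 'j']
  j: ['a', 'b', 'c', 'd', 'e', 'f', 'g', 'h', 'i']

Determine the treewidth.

A width-3 tree decomposition is:
Bags: B1 = {b, c, e, j}  B2 = {b, c, d, j}  B3 = {c, d, i, j}  B4 = {c, d, g, j}  B5 = {a, b, c, j}  B6 = {b, c, h, j}  B7 = {c, f, i, j}
Tree: B1–B2, B2–B3, B3–B4, B2–B5, B5–B6, B3–B7
The largest bag has 4 vertices, giving width 3; this decomposition certifies tw(G) ≤ 3. On the other hand G contains the 4-clique {c, d, g, j}. A clique must lie in a single bag of any decomposition, so no decomposition can have width below 3. Hence tw(G) = 3 exactly.

3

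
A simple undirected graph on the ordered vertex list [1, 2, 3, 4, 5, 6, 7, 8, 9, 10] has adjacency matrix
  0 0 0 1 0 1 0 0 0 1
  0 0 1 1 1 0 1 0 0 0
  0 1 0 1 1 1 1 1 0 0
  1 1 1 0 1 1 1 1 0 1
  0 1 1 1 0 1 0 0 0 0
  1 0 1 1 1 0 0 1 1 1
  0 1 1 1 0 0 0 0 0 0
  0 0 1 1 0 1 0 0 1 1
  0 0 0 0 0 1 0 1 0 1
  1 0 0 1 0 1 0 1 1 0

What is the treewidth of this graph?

3

A width-3 tree decomposition is:
Bags: B1 = {3, 4, 6, 8}  B2 = {3, 4, 5, 6}  B3 = {2, 3, 4, 5}  B4 = {4, 6, 8, 10}  B5 = {6, 8, 9, 10}  B6 = {2, 3, 4, 7}  B7 = {1, 4, 6, 10}
Tree: B1–B2, B2–B3, B1–B4, B4–B5, B3–B6, B4–B7
Every bag has size at most 4, so the width is 4 − 1 = 3 and tw(G) ≤ 3. For the lower bound, the 4 vertices {6, 8, 9, 10} are pairwise adjacent, and any tree decomposition puts a clique entirely inside one bag — forcing width ≥ 3. Therefore the treewidth is 3.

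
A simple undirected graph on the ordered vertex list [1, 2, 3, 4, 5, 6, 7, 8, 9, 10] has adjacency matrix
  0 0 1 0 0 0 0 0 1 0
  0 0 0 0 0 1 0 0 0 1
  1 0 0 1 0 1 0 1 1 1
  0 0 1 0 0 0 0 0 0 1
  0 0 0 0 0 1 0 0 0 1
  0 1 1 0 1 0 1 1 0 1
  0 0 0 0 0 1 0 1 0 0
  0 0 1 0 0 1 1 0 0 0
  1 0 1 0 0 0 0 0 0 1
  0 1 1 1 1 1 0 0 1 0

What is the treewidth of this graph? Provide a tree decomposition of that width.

Treewidth 2.
One optimal decomposition is:
Bags: B1 = {3, 6, 10}  B2 = {3, 6, 8}  B3 = {3, 4, 10}  B4 = {3, 9, 10}  B5 = {2, 6, 10}  B6 = {1, 3, 9}  B7 = {5, 6, 10}  B8 = {6, 7, 8}
Tree: B1–B2, B1–B3, B3–B4, B1–B5, B4–B6, B5–B7, B2–B8

Every bag has size at most 3, so the width is 3 − 1 = 2 and tw(G) ≤ 2. For the lower bound, the 3 vertices {2, 6, 10} are pairwise adjacent, and any tree decomposition puts a clique entirely inside one bag — forcing width ≥ 2. Therefore the treewidth is 2.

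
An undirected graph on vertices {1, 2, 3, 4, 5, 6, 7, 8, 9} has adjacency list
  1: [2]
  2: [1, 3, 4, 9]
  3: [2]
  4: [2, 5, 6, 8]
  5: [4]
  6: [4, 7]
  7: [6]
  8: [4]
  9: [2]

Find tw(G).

A width-1 tree decomposition is:
Bags: B1 = {2, 4}  B2 = {4, 8}  B3 = {2, 3}  B4 = {4, 6}  B5 = {1, 2}  B6 = {2, 9}  B7 = {6, 7}  B8 = {4, 5}
Tree: B1–B2, B1–B3, B1–B4, B1–B5, B1–B6, B4–B7, B2–B8
Every bag has size at most 2, so the width is 2 − 1 = 1 and tw(G) ≤ 1. Since G has at least one edge (e.g. 2–4), it is not an edgeless graph, so tw(G) ≥ 1. Hence tw(G) = 1 exactly.

1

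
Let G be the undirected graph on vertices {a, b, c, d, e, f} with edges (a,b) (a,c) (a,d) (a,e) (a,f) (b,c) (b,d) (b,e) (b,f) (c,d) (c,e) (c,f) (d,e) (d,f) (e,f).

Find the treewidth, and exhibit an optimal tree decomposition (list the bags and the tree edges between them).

Treewidth 5.
Bags: B1 = {a, b, c, d, e, f}
Tree: (single bag)

A single bag containing all 6 vertices is trivially a valid decomposition of width 5. On the other hand G contains the 6-clique {a, b, c, d, e, f}. A clique must lie in a single bag of any decomposition, so no decomposition can have width below 5. Combining the bounds, tw(G) = 5.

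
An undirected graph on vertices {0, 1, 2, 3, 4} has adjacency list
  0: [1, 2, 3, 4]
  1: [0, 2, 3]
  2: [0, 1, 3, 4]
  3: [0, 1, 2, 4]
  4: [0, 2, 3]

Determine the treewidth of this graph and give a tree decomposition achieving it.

Every bag has size at most 4, so the width is 4 − 1 = 3 and tw(G) ≤ 3. For the lower bound, the 4 vertices {0, 1, 2, 3} are pairwise adjacent, and any tree decomposition puts a clique entirely inside one bag — forcing width ≥ 3. Hence tw(G) = 3 exactly.

Treewidth 3.
One such decomposition:
Bags: B1 = {0, 1, 2, 3}  B2 = {0, 2, 3, 4}
Tree: B1–B2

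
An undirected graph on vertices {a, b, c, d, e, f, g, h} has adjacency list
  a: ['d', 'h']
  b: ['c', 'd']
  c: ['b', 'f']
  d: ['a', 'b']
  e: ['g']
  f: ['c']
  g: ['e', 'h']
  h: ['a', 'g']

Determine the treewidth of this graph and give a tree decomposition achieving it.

Each bag holds 2 vertices, so the decomposition has width 1, which upper-bounds the treewidth. Since G has at least one edge (e.g. e–g), it is not an edgeless graph, so tw(G) ≥ 1. Hence tw(G) = 1 exactly.

Treewidth 1.
Bags: B1 = {e, g}  B2 = {g, h}  B3 = {a, h}  B4 = {a, d}  B5 = {b, d}  B6 = {b, c}  B7 = {c, f}
Tree: B1–B2, B2–B3, B3–B4, B4–B5, B5–B6, B6–B7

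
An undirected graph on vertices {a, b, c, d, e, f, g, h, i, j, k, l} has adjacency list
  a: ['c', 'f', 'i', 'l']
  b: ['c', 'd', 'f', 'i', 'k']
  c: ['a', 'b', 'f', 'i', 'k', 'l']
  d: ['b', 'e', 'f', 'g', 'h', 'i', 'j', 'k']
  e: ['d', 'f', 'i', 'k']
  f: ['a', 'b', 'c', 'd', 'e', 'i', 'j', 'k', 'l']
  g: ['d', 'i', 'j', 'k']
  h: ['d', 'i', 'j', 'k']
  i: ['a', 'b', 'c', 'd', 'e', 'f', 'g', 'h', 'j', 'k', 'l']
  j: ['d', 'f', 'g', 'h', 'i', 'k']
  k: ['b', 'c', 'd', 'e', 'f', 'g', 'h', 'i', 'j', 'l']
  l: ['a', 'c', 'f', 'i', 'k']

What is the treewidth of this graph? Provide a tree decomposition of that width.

The largest bag has 5 vertices, giving width 4; this decomposition certifies tw(G) ≤ 4. For the lower bound, the 5 vertices {a, c, f, i, l} are pairwise adjacent, and any tree decomposition puts a clique entirely inside one bag — forcing width ≥ 4. Hence tw(G) = 4 exactly.

Treewidth 4.
Bags: B1 = {d, f, i, j, k}  B2 = {d, e, f, i, k}  B3 = {b, d, f, i, k}  B4 = {b, c, f, i, k}  B5 = {c, f, i, k, l}  B6 = {d, h, i, j, k}  B7 = {d, g, i, j, k}  B8 = {a, c, f, i, l}
Tree: B1–B2, B2–B3, B3–B4, B4–B5, B1–B6, B1–B7, B5–B8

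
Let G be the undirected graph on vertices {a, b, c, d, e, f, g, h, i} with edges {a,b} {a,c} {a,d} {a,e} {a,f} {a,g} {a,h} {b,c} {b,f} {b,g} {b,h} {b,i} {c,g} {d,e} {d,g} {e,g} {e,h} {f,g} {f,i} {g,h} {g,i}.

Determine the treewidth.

A width-3 tree decomposition is:
Bags: B1 = {a, b, g, h}  B2 = {a, b, f, g}  B3 = {a, e, g, h}  B4 = {a, b, c, g}  B5 = {a, d, e, g}  B6 = {b, f, g, i}
Tree: B1–B2, B1–B3, B1–B4, B3–B5, B2–B6
Each bag holds 4 vertices, so the decomposition has width 3, which upper-bounds the treewidth. On the other hand G contains the 4-clique {a, d, e, g}. A clique must lie in a single bag of any decomposition, so no decomposition can have width below 3. Hence tw(G) = 3 exactly.

3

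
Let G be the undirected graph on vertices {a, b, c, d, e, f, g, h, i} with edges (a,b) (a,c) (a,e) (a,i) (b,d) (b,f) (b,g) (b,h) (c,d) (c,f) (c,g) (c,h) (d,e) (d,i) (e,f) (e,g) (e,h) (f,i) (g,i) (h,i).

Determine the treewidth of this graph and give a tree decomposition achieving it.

Each bag holds 5 vertices, so the decomposition has width 4, which upper-bounds the treewidth. For the lower bound: the 5 vertex sets {a,e}, {b,d}, {c,f}, {i}, {g} are disjoint, each induces a connected subgraph, and every pair is joined by at least one edge of G. Contracting each set to a single vertex therefore yields K_{5} as a minor, and since treewidth is minor-monotone, tw(G) ≥ tw(K_{5}) = 4. The upper and lower bounds meet at 4, so that is the treewidth.

Treewidth 4.
Bags: B1 = {a, b, c, e, i}  B2 = {b, c, d, e, i}  B3 = {b, c, e, f, i}  B4 = {b, c, e, g, i}  B5 = {b, c, e, h, i}
Tree: B1–B2, B2–B3, B3–B4, B4–B5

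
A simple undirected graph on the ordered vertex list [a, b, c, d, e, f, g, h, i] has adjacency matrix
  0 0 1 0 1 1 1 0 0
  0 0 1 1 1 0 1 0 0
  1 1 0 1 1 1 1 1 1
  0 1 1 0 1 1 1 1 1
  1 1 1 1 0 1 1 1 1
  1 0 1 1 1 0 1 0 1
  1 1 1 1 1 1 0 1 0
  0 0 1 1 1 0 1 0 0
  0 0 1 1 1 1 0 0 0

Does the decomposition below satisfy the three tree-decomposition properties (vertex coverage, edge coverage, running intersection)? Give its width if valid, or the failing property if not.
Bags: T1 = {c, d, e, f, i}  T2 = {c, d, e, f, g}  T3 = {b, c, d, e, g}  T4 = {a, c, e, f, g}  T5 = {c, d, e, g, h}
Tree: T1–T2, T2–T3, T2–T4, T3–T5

Yes; width 4.

Checking the three conditions: (i) the bags cover all of {a, b, c, d, e, f, g, h, i}; (ii) for each edge, some bag contains both endpoints; (iii) the bags containing any fixed vertex form a subtree. All hold, so the decomposition is valid with width 5 − 1 = 4.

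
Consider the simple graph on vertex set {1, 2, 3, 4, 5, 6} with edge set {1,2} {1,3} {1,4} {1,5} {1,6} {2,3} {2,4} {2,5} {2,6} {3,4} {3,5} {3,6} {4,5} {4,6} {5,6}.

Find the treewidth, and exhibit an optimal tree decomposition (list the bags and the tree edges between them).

A single bag containing all 6 vertices is trivially a valid decomposition of width 5. On the other hand G contains the 6-clique {1, 2, 3, 4, 5, 6}. A clique must lie in a single bag of any decomposition, so no decomposition can have width below 5. Hence tw(G) = 5 exactly.

Treewidth 5.
One optimal decomposition is:
Bags: B1 = {1, 2, 3, 4, 5, 6}
Tree: (single bag)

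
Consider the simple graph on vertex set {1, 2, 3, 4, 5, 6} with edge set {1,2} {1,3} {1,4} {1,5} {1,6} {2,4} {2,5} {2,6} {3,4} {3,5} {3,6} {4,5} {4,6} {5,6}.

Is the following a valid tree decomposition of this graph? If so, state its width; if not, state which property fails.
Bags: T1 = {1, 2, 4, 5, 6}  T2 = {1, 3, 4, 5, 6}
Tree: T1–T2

Yes; width 4.

Checking the three conditions: (i) the bags cover all of {1, 2, 3, 4, 5, 6}; (ii) for each edge, some bag contains both endpoints; (iii) the bags containing any fixed vertex form a subtree. All hold, so the decomposition is valid with width 5 − 1 = 4.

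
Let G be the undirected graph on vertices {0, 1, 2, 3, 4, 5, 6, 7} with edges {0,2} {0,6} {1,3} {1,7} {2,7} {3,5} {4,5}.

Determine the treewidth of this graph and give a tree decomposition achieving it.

Every bag has size at most 2, so the width is 2 − 1 = 1 and tw(G) ≤ 1. Since G has at least one edge (e.g. 4–5), it is not an edgeless graph, so tw(G) ≥ 1. Combining the bounds, tw(G) = 1.

Treewidth 1.
Bags: B1 = {4, 5}  B2 = {3, 5}  B3 = {1, 3}  B4 = {1, 7}  B5 = {2, 7}  B6 = {0, 2}  B7 = {0, 6}
Tree: B1–B2, B2–B3, B3–B4, B4–B5, B5–B6, B6–B7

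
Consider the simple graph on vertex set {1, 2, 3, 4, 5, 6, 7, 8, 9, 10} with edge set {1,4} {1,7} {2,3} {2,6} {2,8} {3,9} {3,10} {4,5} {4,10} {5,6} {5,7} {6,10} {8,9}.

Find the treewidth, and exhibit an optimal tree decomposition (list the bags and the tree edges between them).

Each bag holds 3 vertices, so the decomposition has width 2, which upper-bounds the treewidth. The edges 9–8–2–3–9 form a cycle, so G is not a tree and its treewidth is at least 2. Combining the bounds, tw(G) = 2.

Treewidth 2.
One such decomposition:
Bags: B1 = {3, 8, 9}  B2 = {2, 3, 8}  B3 = {2, 3, 10}  B4 = {2, 6, 10}  B5 = {4, 6, 10}  B6 = {4, 5, 6}  B7 = {1, 4, 5}  B8 = {1, 5, 7}
Tree: B1–B2, B2–B3, B3–B4, B4–B5, B5–B6, B6–B7, B7–B8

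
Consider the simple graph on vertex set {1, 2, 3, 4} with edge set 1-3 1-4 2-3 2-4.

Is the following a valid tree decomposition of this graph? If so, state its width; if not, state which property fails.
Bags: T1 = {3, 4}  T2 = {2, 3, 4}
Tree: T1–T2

No — vertex 1 appears in no bag.

A tree decomposition must satisfy three properties: every vertex lies in some bag; for every edge, both endpoints lie together in some bag; and for every vertex, the bags containing it form a connected subtree. Here vertex 1 appears in no bag, so the decomposition is invalid.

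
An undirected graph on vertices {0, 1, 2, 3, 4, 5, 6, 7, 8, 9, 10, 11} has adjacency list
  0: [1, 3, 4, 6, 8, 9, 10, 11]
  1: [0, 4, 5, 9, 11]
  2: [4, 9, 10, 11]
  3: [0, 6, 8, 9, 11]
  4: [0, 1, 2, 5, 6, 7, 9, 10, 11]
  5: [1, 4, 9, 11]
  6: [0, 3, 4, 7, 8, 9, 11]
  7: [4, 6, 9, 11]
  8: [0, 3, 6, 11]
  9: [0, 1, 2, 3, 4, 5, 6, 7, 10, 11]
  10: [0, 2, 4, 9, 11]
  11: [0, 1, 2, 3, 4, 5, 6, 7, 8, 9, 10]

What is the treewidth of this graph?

A width-4 tree decomposition is:
Bags: B1 = {1, 4, 5, 9, 11}  B2 = {0, 1, 4, 9, 11}  B3 = {0, 4, 6, 9, 11}  B4 = {0, 3, 6, 9, 11}  B5 = {0, 4, 9, 10, 11}  B6 = {2, 4, 9, 10, 11}  B7 = {4, 6, 7, 9, 11}  B8 = {0, 3, 6, 8, 11}
Tree: B1–B2, B2–B3, B3–B4, B2–B5, B5–B6, B3–B7, B4–B8
Every bag has size at most 5, so the width is 5 − 1 = 4 and tw(G) ≤ 4. For the lower bound, the 5 vertices {0, 3, 6, 8, 11} are pairwise adjacent, and any tree decomposition puts a clique entirely inside one bag — forcing width ≥ 4. Combining the bounds, tw(G) = 4.

4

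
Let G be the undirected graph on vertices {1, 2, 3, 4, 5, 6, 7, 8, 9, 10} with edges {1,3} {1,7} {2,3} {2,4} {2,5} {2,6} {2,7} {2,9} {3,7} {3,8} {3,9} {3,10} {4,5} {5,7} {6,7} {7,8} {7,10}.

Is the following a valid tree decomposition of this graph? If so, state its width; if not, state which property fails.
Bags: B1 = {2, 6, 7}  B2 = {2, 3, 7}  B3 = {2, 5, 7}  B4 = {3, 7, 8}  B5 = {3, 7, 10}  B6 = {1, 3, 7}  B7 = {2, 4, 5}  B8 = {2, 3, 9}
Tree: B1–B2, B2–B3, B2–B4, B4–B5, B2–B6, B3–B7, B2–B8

Vertex coverage: the bags together contain {1, 2, 3, 4, 5, 6, 7, 8, 9, 10}, the full vertex set. Edge coverage: each edge of G has both endpoints in at least one bag. Running intersection: for every vertex, the bags containing it form a connected subtree. All three properties hold, so this is a valid tree decomposition of width max|bag| − 1 = 2, and hence tw(G) ≤ 2.

Yes; width 2.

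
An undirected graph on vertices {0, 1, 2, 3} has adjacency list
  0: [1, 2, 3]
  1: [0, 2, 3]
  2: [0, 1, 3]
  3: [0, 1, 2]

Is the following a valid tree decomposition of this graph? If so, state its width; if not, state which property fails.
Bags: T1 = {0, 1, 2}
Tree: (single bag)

No — vertex 3 appears in no bag.

A tree decomposition must satisfy three properties: every vertex lies in some bag; for every edge, both endpoints lie together in some bag; and for every vertex, the bags containing it form a connected subtree. Here vertex 3 appears in no bag, so the decomposition is invalid.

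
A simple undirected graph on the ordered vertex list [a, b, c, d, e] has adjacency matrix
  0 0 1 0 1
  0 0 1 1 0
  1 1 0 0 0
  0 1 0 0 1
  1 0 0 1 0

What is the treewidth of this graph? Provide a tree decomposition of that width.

Treewidth 2.
Bags: B1 = {a, c, e}  B2 = {b, c, e}  B3 = {b, d, e}
Tree: B1–B2, B2–B3

Every bag has size at most 3, so the width is 3 − 1 = 2 and tw(G) ≤ 2. The edges e–a–c–b–d–e form a cycle, so G is not a tree and its treewidth is at least 2. Combining the bounds, tw(G) = 2.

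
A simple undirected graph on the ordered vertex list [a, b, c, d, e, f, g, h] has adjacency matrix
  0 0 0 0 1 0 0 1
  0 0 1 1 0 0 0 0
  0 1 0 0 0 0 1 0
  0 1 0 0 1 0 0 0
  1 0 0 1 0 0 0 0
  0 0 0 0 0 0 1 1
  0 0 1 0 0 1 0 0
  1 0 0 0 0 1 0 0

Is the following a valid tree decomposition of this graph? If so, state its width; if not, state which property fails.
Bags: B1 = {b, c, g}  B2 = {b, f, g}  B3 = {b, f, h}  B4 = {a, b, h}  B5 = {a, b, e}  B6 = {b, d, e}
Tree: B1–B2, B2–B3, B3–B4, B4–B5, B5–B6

Vertex coverage: the bags together contain {a, b, c, d, e, f, g, h}, the full vertex set. Edge coverage: each edge of G has both endpoints in at least one bag. Running intersection: for every vertex, the bags containing it form a connected subtree. All three properties hold, so this is a valid tree decomposition of width max|bag| − 1 = 2, and hence tw(G) ≤ 2.

Yes; width 2.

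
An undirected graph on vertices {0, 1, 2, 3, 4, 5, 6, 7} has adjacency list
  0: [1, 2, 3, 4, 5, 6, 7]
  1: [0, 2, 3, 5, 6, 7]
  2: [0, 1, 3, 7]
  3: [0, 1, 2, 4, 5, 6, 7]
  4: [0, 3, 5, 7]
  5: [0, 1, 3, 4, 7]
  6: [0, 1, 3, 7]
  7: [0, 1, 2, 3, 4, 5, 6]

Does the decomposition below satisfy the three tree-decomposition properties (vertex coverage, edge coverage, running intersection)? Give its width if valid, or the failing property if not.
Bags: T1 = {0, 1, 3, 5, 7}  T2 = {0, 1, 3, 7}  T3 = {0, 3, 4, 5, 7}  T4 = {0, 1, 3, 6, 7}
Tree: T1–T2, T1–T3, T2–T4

No — vertex 2 appears in no bag.

A tree decomposition must satisfy three properties: every vertex lies in some bag; for every edge, both endpoints lie together in some bag; and for every vertex, the bags containing it form a connected subtree. Here vertex 2 appears in no bag, so the decomposition is invalid.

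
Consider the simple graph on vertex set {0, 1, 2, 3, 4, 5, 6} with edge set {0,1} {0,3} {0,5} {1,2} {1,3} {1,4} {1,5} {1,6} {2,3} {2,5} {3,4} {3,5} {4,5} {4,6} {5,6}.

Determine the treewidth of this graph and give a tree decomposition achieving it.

Treewidth 3.
Bags: B1 = {1, 2, 3, 5}  B2 = {1, 3, 4, 5}  B3 = {1, 4, 5, 6}  B4 = {0, 1, 3, 5}
Tree: B1–B2, B2–B3, B2–B4

Each bag holds 4 vertices, so the decomposition has width 3, which upper-bounds the treewidth. On the other hand G contains the 4-clique {0, 1, 3, 5}. A clique must lie in a single bag of any decomposition, so no decomposition can have width below 3. Combining the bounds, tw(G) = 3.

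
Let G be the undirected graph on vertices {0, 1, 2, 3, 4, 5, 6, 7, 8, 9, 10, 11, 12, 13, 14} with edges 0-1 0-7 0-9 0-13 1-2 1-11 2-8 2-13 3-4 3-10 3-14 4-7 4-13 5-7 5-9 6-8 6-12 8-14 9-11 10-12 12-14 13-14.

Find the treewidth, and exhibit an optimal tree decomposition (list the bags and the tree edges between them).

Treewidth 3.
Bags: B1 = {6, 8, 10, 12}  B2 = {8, 10, 12, 14}  B3 = {3, 8, 10, 14}  B4 = {2, 3, 8, 14}  B5 = {2, 3, 13, 14}  B6 = {2, 3, 4, 13}  B7 = {1, 2, 4, 13}  B8 = {0, 1, 4, 13}  B9 = {0, 1, 4, 7}  B10 = {0, 1, 7, 11}  B11 = {0, 7, 9, 11}  B12 = {5, 7, 9, 11}
Tree: B1–B2, B2–B3, B3–B4, B4–B5, B5–B6, B6–B7, B7–B8, B8–B9, B9–B10, B10–B11, B11–B12

Every bag has size at most 4, so the width is 4 − 1 = 3 and tw(G) ≤ 3. For the lower bound: the 4 vertex sets {6,10,12}, {8}, {14}, {2,3,4,13} are disjoint, each induces a connected subgraph, and every pair is joined by at least one edge of G. Contracting each set to a single vertex therefore yields K_{4} as a minor, and since treewidth is minor-monotone, tw(G) ≥ tw(K_{4}) = 3. The upper and lower bounds meet at 3, so that is the treewidth.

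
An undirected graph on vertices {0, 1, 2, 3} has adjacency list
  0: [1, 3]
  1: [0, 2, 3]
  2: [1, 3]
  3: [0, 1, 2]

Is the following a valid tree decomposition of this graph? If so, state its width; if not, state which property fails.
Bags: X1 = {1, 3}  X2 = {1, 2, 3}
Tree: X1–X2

No — vertex 0 appears in no bag.

A tree decomposition must satisfy three properties: every vertex lies in some bag; for every edge, both endpoints lie together in some bag; and for every vertex, the bags containing it form a connected subtree. Here vertex 0 appears in no bag, so the decomposition is invalid.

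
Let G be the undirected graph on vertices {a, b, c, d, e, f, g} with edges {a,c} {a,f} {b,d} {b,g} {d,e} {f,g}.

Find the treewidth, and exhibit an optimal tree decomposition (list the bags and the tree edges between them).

Treewidth 1.
One optimal decomposition is:
Bags: B1 = {d, e}  B2 = {b, d}  B3 = {b, g}  B4 = {f, g}  B5 = {a, f}  B6 = {a, c}
Tree: B1–B2, B2–B3, B3–B4, B4–B5, B5–B6

The largest bag has 2 vertices, giving width 1; this decomposition certifies tw(G) ≤ 1. G has an edge, so its treewidth is at least 1. Combining the bounds, tw(G) = 1.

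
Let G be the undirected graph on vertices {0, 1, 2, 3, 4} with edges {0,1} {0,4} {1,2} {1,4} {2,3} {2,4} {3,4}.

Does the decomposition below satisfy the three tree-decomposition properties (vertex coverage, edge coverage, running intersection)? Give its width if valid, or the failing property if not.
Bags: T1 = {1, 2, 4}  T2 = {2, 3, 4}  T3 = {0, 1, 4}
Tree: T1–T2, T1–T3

Yes; width 2.

Checking the three conditions: (i) the bags cover all of {0, 1, 2, 3, 4}; (ii) for each edge, some bag contains both endpoints; (iii) the bags containing any fixed vertex form a subtree. All hold, so the decomposition is valid with width 3 − 1 = 2.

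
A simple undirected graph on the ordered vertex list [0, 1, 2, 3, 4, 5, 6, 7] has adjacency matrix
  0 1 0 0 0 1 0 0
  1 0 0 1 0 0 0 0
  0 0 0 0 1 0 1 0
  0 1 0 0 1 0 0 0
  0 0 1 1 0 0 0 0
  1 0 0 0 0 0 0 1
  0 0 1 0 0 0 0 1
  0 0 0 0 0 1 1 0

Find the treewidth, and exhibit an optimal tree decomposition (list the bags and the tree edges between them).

The largest bag has 3 vertices, giving width 2; this decomposition certifies tw(G) ≤ 2. For the lower bound, G contains the cycle 6–2–4–3–1–0–5–7–6, so G is not a forest; only forests have treewidth ≤ 1, hence tw(G) ≥ 2. The upper and lower bounds meet at 2, so that is the treewidth.

Treewidth 2.
One optimal decomposition is:
Bags: B1 = {2, 4, 6}  B2 = {3, 4, 6}  B3 = {1, 3, 6}  B4 = {0, 1, 6}  B5 = {0, 5, 6}  B6 = {5, 6, 7}
Tree: B1–B2, B2–B3, B3–B4, B4–B5, B5–B6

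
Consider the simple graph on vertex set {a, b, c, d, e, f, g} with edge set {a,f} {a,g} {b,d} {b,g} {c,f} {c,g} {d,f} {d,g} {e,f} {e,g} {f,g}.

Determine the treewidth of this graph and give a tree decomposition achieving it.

Every bag has size at most 3, so the width is 3 − 1 = 2 and tw(G) ≤ 2. On the other hand G contains the 3-clique {d, f, g}. A clique must lie in a single bag of any decomposition, so no decomposition can have width below 2. Combining the bounds, tw(G) = 2.

Treewidth 2.
One optimal decomposition is:
Bags: B1 = {a, f, g}  B2 = {d, f, g}  B3 = {b, d, g}  B4 = {c, f, g}  B5 = {e, f, g}
Tree: B1–B2, B2–B3, B1–B4, B4–B5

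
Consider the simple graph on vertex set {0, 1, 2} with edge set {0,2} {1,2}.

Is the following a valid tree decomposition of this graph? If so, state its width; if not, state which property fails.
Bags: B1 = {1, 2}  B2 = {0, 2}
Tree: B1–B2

Vertex coverage: the bags together contain {0, 1, 2}, the full vertex set. Edge coverage: each edge of G has both endpoints in at least one bag. Running intersection: for every vertex, the bags containing it form a connected subtree. All three properties hold, so this is a valid tree decomposition of width max|bag| − 1 = 1, and hence tw(G) ≤ 1.

Yes; width 1.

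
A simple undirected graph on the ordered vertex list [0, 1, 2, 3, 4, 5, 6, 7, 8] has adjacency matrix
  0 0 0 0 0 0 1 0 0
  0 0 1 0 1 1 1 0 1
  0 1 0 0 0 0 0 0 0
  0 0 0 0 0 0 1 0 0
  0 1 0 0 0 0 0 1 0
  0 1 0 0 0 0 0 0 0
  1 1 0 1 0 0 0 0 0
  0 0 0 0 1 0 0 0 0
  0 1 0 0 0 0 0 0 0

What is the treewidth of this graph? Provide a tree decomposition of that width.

Each bag holds 2 vertices, so the decomposition has width 1, which upper-bounds the treewidth. Since G has at least one edge (e.g. 1–4), it is not an edgeless graph, so tw(G) ≥ 1. Therefore the treewidth is 1.

Treewidth 1.
One such decomposition:
Bags: B1 = {1, 4}  B2 = {1, 2}  B3 = {1, 6}  B4 = {0, 6}  B5 = {1, 5}  B6 = {1, 8}  B7 = {4, 7}  B8 = {3, 6}
Tree: B1–B2, B2–B3, B3–B4, B3–B5, B3–B6, B1–B7, B3–B8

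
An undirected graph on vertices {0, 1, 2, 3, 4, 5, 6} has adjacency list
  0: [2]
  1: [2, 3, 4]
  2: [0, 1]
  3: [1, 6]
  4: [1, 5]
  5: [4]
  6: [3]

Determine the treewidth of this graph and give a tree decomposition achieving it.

Treewidth 1.
Bags: B1 = {1, 2}  B2 = {1, 4}  B3 = {1, 3}  B4 = {4, 5}  B5 = {3, 6}  B6 = {0, 2}
Tree: B1–B2, B1–B3, B2–B4, B3–B5, B1–B6

Every bag has size at most 2, so the width is 2 − 1 = 1 and tw(G) ≤ 1. Any graph with an edge has treewidth ≥ 1, and G has the edge 2–1. Hence tw(G) = 1 exactly.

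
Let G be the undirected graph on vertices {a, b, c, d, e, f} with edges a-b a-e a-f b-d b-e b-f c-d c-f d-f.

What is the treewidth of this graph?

2

A width-2 tree decomposition is:
Bags: B1 = {a, b, e}  B2 = {a, b, f}  B3 = {b, d, f}  B4 = {c, d, f}
Tree: B1–B2, B2–B3, B3–B4
Every bag has size at most 3, so the width is 3 − 1 = 2 and tw(G) ≤ 2. Conversely, {a, b, e} is a clique of size 3, and the vertices of any clique must share a bag in every tree decomposition; so some bag has ≥ 3 vertices and tw(G) ≥ 2. The upper and lower bounds meet at 2, so that is the treewidth.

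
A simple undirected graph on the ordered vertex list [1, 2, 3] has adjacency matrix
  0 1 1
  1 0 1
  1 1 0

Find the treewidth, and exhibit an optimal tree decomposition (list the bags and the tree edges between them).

Treewidth 2.
One optimal decomposition is:
Bags: B1 = {1, 2, 3}
Tree: (single bag)

With just one bag of size 3, the width is 3 − 1 = 2, so tw(G) ≤ 2. On the other hand G contains the 3-clique {1, 2, 3}. A clique must lie in a single bag of any decomposition, so no decomposition can have width below 2. Combining the bounds, tw(G) = 2.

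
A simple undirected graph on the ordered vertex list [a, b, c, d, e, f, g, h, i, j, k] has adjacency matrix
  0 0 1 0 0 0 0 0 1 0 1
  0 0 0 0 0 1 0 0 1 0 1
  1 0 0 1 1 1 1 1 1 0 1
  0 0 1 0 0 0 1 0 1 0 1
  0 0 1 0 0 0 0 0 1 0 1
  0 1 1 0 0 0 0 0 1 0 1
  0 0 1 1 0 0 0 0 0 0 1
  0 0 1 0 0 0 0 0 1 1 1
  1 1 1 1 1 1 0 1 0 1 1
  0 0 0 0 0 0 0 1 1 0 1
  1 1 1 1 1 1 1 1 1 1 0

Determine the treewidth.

3

A width-3 tree decomposition is:
Bags: B1 = {c, f, i, k}  B2 = {c, d, i, k}  B3 = {c, h, i, k}  B4 = {c, e, i, k}  B5 = {h, i, j, k}  B6 = {c, d, g, k}  B7 = {a, c, i, k}  B8 = {b, f, i, k}
Tree: B1–B2, B1–B3, B2–B4, B3–B5, B2–B6, B3–B7, B1–B8
Each bag holds 4 vertices, so the decomposition has width 3, which upper-bounds the treewidth. Conversely, {c, d, g, k} is a clique of size 4, and the vertices of any clique must share a bag in every tree decomposition; so some bag has ≥ 4 vertices and tw(G) ≥ 3. Combining the bounds, tw(G) = 3.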